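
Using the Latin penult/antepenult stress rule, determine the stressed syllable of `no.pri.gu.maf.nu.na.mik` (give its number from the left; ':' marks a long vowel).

Classical Latin: stress the penult if heavy (long vowel or closed), else the antepenult.
Weights: 5 nu L, 6 na L, 7 mik H.
The penult (syllable 6, na) is light, so stress falls on the antepenult (syllable 5, nu).
Stress on syllable 5: no.pri.gu.maf.ˈnu.na.mik.

5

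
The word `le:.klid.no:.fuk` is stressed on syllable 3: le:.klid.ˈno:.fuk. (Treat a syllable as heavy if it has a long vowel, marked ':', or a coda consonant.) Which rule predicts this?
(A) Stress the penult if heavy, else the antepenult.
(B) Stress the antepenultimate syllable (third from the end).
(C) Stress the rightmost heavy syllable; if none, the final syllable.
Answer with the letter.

Rule A → syllable 3 ✓.
Rule B → syllable 2 (observed: 3).
Rule C → syllable 4 (observed: 3).

A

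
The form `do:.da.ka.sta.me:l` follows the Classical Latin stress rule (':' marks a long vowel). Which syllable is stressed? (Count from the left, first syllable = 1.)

3

Classical Latin: stress the penult if heavy (long vowel or closed), else the antepenult.
Weights: 3 ka L, 4 sta L, 5 me:l H.
The penult (syllable 4, sta) is light, so stress falls on the antepenult (syllable 3, ka).
Stress on syllable 3: do:.da.ˈka.sta.me:l.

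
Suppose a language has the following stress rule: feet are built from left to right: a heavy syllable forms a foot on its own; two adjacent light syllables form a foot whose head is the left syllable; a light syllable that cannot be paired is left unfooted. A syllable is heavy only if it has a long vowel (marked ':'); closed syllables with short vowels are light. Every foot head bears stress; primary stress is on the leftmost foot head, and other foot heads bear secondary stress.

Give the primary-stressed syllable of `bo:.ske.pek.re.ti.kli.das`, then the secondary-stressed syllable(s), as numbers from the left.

primary 1, secondary 2, 4, 6

Weights: 1 bo: H, 2 ske L, 3 pek L, 4 re L, 5 ti L, 6 kli L, 7 das L.
Parse left to right (heavy = foot alone; LL = one foot; stranded L unfooted): (ˈbo:) (ˈske.pek) (ˈre.ti) (ˈkli.das).
Foot heads: 1, 2, 4, 6.
Primary stress on the leftmost head = syllable 1.
Secondary stress on 2, 4, 6: ˈbo:.ˌske.pek.ˌre.ti.ˌkli.das.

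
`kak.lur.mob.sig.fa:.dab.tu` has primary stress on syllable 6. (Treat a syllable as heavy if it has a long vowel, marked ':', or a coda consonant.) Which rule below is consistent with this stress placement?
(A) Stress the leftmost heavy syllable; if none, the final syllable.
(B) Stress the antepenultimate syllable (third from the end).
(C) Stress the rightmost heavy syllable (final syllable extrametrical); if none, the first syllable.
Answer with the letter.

Rule A → syllable 1 (observed: 6).
Rule B → syllable 5 (observed: 6).
Rule C → syllable 6 ✓.

C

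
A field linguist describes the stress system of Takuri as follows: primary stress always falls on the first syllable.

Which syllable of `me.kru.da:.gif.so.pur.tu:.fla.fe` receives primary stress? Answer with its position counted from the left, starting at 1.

1

The word has 9 syllables; the first syllable is syllable 1 (me).
Primary stress: syllable 1 → ˈme.kru.da:.gif.so.pur.tu:.fla.fe.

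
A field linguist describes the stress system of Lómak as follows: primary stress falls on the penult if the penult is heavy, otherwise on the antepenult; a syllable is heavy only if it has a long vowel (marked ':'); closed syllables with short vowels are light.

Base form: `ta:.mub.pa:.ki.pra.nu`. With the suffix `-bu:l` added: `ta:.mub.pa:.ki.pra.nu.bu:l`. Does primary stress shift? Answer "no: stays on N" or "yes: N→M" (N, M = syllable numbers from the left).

yes: 4→5

Base `ta:.mub.pa:.ki.pra.nu` (6 syllables):
  Weights: 4 ki L, 5 pra L, 6 nu L.
  The penult (syllable 5, pra) is light, so stress falls on the antepenult (syllable 4, ki).
  → primary stress on syllable 4.
Suffixed `ta:.mub.pa:.ki.pra.nu.bu:l` (7 syllables):
  Weights: 5 pra L, 6 nu L, 7 bu:l H.
  The penult (syllable 6, nu) is light, so stress falls on the antepenult (syllable 5, pra).
  → primary stress on syllable 5.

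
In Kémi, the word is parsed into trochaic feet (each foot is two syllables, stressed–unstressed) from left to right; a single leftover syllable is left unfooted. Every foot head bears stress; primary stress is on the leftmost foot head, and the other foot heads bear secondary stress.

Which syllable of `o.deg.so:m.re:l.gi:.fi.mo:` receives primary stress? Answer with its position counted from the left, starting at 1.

1

Parse left to right into trochaic (ˈσσ) feet: (ˈo.deg) (ˈso:m.re:l) (ˈgi:.fi) mo:. Syllable 7 is left unfooted.
Foot heads (stressed positions): 1, 3, 5.
End Rule Leftmost: primary stress on the leftmost head = syllable 1.
Primary stress: syllable 1 → ˈo.deg.so:m.re:l.gi:.fi.mo:.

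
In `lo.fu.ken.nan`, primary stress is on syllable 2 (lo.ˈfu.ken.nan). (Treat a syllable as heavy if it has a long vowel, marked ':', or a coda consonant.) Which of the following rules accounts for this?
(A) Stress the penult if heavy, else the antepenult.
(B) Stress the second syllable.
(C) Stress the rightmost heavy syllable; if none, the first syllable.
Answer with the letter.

Rule A → syllable 3 (observed: 2).
Rule B → syllable 2 ✓.
Rule C → syllable 4 (observed: 2).

B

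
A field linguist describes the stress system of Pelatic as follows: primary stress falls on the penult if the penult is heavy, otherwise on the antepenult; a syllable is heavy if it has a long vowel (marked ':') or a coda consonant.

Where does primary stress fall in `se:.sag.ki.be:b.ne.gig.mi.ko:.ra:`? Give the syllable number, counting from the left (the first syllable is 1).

8

Weights: 7 mi L, 8 ko: H, 9 ra: H.
The penult (syllable 8, ko:) is heavy, so it takes stress.
Primary stress: syllable 8 → se:.sag.ki.be:b.ne.gig.mi.ˈko:.ra:.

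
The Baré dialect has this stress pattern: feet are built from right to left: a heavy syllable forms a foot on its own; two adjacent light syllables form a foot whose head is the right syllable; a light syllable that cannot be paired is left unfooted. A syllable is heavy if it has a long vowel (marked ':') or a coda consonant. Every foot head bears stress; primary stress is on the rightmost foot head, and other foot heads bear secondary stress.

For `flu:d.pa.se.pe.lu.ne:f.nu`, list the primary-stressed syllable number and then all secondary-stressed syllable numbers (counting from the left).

Weights: 1 flu:d H, 2 pa L, 3 se L, 4 pe L, 5 lu L, 6 ne:f H, 7 nu L.
Parse right to left (heavy = foot alone; LL = one foot; stranded L unfooted): (ˈflu:d) (pa.ˈse) (pe.ˈlu) (ˈne:f) nu.
Foot heads: 1, 3, 5, 6.
Primary stress on the rightmost head = syllable 6.
Secondary stress on 1, 3, 5: ˌflu:d.pa.ˌse.pe.ˌlu.ˈne:f.nu.

primary 6, secondary 1, 3, 5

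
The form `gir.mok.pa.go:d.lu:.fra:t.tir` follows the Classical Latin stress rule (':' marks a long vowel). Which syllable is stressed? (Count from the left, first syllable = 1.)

Classical Latin: stress the penult if heavy (long vowel or closed), else the antepenult.
Weights: 5 lu: H, 6 fra:t H, 7 tir H.
The penult (syllable 6, fra:t) is heavy, so it takes stress.
Stress on syllable 6: gir.mok.pa.go:d.lu:.ˈfra:t.tir.

6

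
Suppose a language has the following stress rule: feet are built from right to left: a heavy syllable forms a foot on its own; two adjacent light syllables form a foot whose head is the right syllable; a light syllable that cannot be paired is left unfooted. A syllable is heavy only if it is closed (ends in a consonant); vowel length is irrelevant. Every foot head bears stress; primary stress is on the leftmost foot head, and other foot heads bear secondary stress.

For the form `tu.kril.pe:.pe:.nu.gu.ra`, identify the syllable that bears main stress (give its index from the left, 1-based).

2

Weights: 1 tu L, 2 kril H, 3 pe: L, 4 pe: L, 5 nu L, 6 gu L, 7 ra L.
Parse right to left (heavy = foot alone; LL = one foot; stranded L unfooted): tu (ˈkril) pe: (pe:.ˈnu) (gu.ˈra).
Foot heads: 2, 5, 7.
Primary stress on the leftmost head = syllable 2.
Primary stress: syllable 2 → tu.ˈkril.pe:.pe:.nu.gu.ra.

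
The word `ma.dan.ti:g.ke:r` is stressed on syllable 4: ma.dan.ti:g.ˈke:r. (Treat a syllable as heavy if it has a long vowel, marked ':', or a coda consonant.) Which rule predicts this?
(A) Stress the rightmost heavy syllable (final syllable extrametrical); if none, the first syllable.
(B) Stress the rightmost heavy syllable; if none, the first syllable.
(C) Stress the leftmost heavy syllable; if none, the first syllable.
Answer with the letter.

Rule A → syllable 3 (observed: 4).
Rule B → syllable 4 ✓.
Rule C → syllable 2 (observed: 4).

B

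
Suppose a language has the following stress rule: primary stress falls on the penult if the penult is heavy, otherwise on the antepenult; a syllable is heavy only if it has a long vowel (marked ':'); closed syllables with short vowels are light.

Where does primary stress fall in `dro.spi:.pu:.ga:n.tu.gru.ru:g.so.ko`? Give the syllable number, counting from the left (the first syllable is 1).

Weights: 7 ru:g H, 8 so L, 9 ko L.
The penult (syllable 8, so) is light, so stress falls on the antepenult (syllable 7, ru:g).
Primary stress: syllable 7 → dro.spi:.pu:.ga:n.tu.gru.ˈru:g.so.ko.

7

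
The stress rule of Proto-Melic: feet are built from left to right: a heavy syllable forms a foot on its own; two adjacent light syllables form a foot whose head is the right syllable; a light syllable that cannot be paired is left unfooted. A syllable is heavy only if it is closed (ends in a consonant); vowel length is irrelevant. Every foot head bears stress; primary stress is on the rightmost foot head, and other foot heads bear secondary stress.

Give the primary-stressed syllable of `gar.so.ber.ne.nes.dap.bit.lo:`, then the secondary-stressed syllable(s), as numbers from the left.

primary 7, secondary 1, 3, 5, 6

Weights: 1 gar H, 2 so L, 3 ber H, 4 ne L, 5 nes H, 6 dap H, 7 bit H, 8 lo: L.
Parse left to right (heavy = foot alone; LL = one foot; stranded L unfooted): (ˈgar) so (ˈber) ne (ˈnes) (ˈdap) (ˈbit) lo:.
Foot heads: 1, 3, 5, 6, 7.
Primary stress on the rightmost head = syllable 7.
Secondary stress on 1, 3, 5, 6: ˌgar.so.ˌber.ne.ˌnes.ˌdap.ˈbit.lo:.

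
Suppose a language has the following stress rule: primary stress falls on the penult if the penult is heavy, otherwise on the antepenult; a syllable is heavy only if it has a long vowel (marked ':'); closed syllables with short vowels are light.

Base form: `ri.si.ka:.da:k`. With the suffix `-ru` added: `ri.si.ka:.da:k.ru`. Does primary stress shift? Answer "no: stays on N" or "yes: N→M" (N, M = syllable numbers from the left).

yes: 3→4

Base `ri.si.ka:.da:k` (4 syllables):
  Weights: 2 si L, 3 ka: H, 4 da:k H.
  The penult (syllable 3, ka:) is heavy, so it takes stress.
  → primary stress on syllable 3.
Suffixed `ri.si.ka:.da:k.ru` (5 syllables):
  Weights: 3 ka: H, 4 da:k H, 5 ru L.
  The penult (syllable 4, da:k) is heavy, so it takes stress.
  → primary stress on syllable 4.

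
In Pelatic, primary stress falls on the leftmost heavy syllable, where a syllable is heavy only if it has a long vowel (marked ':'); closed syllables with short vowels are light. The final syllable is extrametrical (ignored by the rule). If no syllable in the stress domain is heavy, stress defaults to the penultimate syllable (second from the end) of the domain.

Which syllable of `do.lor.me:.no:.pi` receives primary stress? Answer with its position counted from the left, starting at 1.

3

The final syllable (5, pi) is extrametrical; the stress domain is syllables 1–4.
Weights: 1 do L, 2 lor L, 3 me: H, 4 no: H.
Heavy syllables in the domain: 3, 4. The leftmost is syllable 3 (me:).
Primary stress: syllable 3 → do.lor.ˈme:.no:.pi.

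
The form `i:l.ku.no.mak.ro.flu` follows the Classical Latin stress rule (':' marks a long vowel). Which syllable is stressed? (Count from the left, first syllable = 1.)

4

Classical Latin: stress the penult if heavy (long vowel or closed), else the antepenult.
Weights: 4 mak H, 5 ro L, 6 flu L.
The penult (syllable 5, ro) is light, so stress falls on the antepenult (syllable 4, mak).
Stress on syllable 4: i:l.ku.no.ˈmak.ro.flu.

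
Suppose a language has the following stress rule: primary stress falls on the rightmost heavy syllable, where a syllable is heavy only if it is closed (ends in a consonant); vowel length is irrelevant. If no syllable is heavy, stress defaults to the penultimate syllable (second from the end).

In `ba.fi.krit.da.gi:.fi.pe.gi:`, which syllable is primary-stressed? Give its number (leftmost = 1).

3

Weights: 1 ba L, 2 fi L, 3 krit H, 4 da L, 5 gi: L, 6 fi L, 7 pe L, 8 gi: L.
Heavy syllables in the domain: 3. The rightmost is syllable 3 (krit).
Primary stress: syllable 3 → ba.fi.ˈkrit.da.gi:.fi.pe.gi:.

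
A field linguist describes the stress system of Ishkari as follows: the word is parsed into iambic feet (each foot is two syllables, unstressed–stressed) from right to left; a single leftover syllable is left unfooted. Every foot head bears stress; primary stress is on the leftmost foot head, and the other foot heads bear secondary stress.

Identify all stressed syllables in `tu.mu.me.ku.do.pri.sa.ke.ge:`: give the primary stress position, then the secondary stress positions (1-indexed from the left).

Parse right to left into iambic (σˈσ) feet: tu (mu.ˈme) (ku.ˈdo) (pri.ˈsa) (ke.ˈge:). Syllable 1 is left unfooted.
Foot heads (stressed positions): 3, 5, 7, 9.
End Rule Leftmost: primary stress on the leftmost head = syllable 3.
Secondary stress on 5, 7, 9: tu.mu.ˈme.ku.ˌdo.pri.ˌsa.ke.ˌge:.

primary 3, secondary 5, 7, 9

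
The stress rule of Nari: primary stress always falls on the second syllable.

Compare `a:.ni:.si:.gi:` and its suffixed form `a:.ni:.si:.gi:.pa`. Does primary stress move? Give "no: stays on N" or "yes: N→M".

Base `a:.ni:.si:.gi:` (4 syllables):
  The word has 4 syllables; the second syllable is syllable 2 (ni:).
  → primary stress on syllable 2.
Suffixed `a:.ni:.si:.gi:.pa` (5 syllables):
  The word has 5 syllables; the second syllable is syllable 2 (ni:).
  → primary stress on syllable 2.

no: stays on 2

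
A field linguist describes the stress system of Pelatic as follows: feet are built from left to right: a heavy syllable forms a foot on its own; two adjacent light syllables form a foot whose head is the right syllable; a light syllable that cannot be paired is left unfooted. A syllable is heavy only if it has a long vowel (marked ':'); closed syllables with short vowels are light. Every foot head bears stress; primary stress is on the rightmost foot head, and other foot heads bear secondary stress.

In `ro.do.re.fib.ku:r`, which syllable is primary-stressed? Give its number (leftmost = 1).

5

Weights: 1 ro L, 2 do L, 3 re L, 4 fib L, 5 ku:r H.
Parse left to right (heavy = foot alone; LL = one foot; stranded L unfooted): (ro.ˈdo) (re.ˈfib) (ˈku:r).
Foot heads: 2, 4, 5.
Primary stress on the rightmost head = syllable 5.
Primary stress: syllable 5 → ro.do.re.fib.ˈku:r.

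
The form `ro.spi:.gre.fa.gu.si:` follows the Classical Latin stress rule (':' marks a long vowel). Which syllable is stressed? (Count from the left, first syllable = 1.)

4

Classical Latin: stress the penult if heavy (long vowel or closed), else the antepenult.
Weights: 4 fa L, 5 gu L, 6 si: H.
The penult (syllable 5, gu) is light, so stress falls on the antepenult (syllable 4, fa).
Stress on syllable 4: ro.spi:.gre.ˈfa.gu.si:.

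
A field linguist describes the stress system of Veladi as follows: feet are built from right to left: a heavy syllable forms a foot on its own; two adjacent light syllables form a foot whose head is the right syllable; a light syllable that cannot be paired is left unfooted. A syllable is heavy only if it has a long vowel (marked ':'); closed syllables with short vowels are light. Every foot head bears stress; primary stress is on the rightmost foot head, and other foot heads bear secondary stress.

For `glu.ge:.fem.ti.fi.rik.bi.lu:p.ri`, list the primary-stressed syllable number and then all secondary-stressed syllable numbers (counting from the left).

Weights: 1 glu L, 2 ge: H, 3 fem L, 4 ti L, 5 fi L, 6 rik L, 7 bi L, 8 lu:p H, 9 ri L.
Parse right to left (heavy = foot alone; LL = one foot; stranded L unfooted): glu (ˈge:) fem (ti.ˈfi) (rik.ˈbi) (ˈlu:p) ri.
Foot heads: 2, 5, 7, 8.
Primary stress on the rightmost head = syllable 8.
Secondary stress on 2, 5, 7: glu.ˌge:.fem.ti.ˌfi.rik.ˌbi.ˈlu:p.ri.

primary 8, secondary 2, 5, 7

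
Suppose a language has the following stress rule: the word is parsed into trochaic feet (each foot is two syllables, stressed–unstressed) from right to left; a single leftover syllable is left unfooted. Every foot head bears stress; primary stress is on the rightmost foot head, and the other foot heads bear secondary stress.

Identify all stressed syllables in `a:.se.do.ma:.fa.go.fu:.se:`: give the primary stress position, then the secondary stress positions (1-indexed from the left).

primary 7, secondary 1, 3, 5

Parse right to left into trochaic (ˈσσ) feet: (ˈa:.se) (ˈdo.ma:) (ˈfa.go) (ˈfu:.se:).
Foot heads (stressed positions): 1, 3, 5, 7.
End Rule Rightmost: primary stress on the rightmost head = syllable 7.
Secondary stress on 1, 3, 5: ˌa:.se.ˌdo.ma:.ˌfa.go.ˈfu:.se:.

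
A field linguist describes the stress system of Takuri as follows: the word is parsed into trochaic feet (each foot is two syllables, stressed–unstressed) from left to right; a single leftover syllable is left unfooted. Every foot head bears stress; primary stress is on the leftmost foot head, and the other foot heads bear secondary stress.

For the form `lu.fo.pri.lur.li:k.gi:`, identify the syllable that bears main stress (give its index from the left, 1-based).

Parse left to right into trochaic (ˈσσ) feet: (ˈlu.fo) (ˈpri.lur) (ˈli:k.gi:).
Foot heads (stressed positions): 1, 3, 5.
End Rule Leftmost: primary stress on the leftmost head = syllable 1.
Primary stress: syllable 1 → ˈlu.fo.pri.lur.li:k.gi:.

1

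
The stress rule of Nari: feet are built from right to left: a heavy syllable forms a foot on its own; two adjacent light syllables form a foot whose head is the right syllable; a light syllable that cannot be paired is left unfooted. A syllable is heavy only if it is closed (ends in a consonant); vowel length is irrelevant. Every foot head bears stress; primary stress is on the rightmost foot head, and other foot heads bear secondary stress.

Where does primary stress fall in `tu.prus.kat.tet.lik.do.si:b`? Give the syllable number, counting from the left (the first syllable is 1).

Weights: 1 tu L, 2 prus H, 3 kat H, 4 tet H, 5 lik H, 6 do L, 7 si:b H.
Parse right to left (heavy = foot alone; LL = one foot; stranded L unfooted): tu (ˈprus) (ˈkat) (ˈtet) (ˈlik) do (ˈsi:b).
Foot heads: 2, 3, 4, 5, 7.
Primary stress on the rightmost head = syllable 7.
Primary stress: syllable 7 → tu.prus.kat.tet.lik.do.ˈsi:b.

7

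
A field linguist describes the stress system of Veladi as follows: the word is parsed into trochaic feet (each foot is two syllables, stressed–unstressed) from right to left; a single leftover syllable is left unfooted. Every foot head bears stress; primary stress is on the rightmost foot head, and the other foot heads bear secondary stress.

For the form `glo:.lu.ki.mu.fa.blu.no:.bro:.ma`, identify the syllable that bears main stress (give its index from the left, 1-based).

8

Parse right to left into trochaic (ˈσσ) feet: glo: (ˈlu.ki) (ˈmu.fa) (ˈblu.no:) (ˈbro:.ma). Syllable 1 is left unfooted.
Foot heads (stressed positions): 2, 4, 6, 8.
End Rule Rightmost: primary stress on the rightmost head = syllable 8.
Primary stress: syllable 8 → glo:.lu.ki.mu.fa.blu.no:.ˈbro:.ma.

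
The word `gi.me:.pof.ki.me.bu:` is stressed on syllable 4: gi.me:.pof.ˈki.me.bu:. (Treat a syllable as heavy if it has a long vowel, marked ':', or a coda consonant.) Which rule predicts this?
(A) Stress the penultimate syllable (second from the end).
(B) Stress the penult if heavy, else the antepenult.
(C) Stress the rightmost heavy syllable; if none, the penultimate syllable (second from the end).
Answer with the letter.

Rule A → syllable 5 (observed: 4).
Rule B → syllable 4 ✓.
Rule C → syllable 6 (observed: 4).

B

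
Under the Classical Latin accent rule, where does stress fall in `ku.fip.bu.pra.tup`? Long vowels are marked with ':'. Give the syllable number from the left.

3

Classical Latin: stress the penult if heavy (long vowel or closed), else the antepenult.
Weights: 3 bu L, 4 pra L, 5 tup H.
The penult (syllable 4, pra) is light, so stress falls on the antepenult (syllable 3, bu).
Stress on syllable 3: ku.fip.ˈbu.pra.tup.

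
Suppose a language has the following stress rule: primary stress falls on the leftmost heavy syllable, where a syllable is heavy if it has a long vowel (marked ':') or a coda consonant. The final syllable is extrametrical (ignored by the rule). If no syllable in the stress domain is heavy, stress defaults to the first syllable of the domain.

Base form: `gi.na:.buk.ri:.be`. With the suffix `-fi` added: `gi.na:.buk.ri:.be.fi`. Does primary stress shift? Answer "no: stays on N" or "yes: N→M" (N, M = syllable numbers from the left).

Base `gi.na:.buk.ri:.be` (5 syllables):
  The final syllable (5, be) is extrametrical; the stress domain is syllables 1–4.
  Weights: 1 gi L, 2 na: H, 3 buk H, 4 ri: H.
  Heavy syllables in the domain: 2, 3, 4. The leftmost is syllable 2 (na:).
  → primary stress on syllable 2.
Suffixed `gi.na:.buk.ri:.be.fi` (6 syllables):
  The final syllable (6, fi) is extrametrical; the stress domain is syllables 1–5.
  Weights: 1 gi L, 2 na: H, 3 buk H, 4 ri: H, 5 be L.
  Heavy syllables in the domain: 2, 3, 4. The leftmost is syllable 2 (na:).
  → primary stress on syllable 2.

no: stays on 2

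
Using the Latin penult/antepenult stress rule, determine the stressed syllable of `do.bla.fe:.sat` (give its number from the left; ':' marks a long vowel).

3

Classical Latin: stress the penult if heavy (long vowel or closed), else the antepenult.
Weights: 2 bla L, 3 fe: H, 4 sat H.
The penult (syllable 3, fe:) is heavy, so it takes stress.
Stress on syllable 3: do.bla.ˈfe:.sat.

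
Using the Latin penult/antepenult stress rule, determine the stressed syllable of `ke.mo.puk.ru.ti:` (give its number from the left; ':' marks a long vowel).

Classical Latin: stress the penult if heavy (long vowel or closed), else the antepenult.
Weights: 3 puk H, 4 ru L, 5 ti: H.
The penult (syllable 4, ru) is light, so stress falls on the antepenult (syllable 3, puk).
Stress on syllable 3: ke.mo.ˈpuk.ru.ti:.

3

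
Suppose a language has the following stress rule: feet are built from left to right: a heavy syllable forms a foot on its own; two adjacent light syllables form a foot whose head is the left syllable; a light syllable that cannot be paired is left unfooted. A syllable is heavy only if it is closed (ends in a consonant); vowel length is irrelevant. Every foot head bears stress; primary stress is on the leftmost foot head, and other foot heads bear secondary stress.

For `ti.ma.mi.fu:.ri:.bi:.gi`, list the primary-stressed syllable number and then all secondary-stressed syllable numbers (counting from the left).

Weights: 1 ti L, 2 ma L, 3 mi L, 4 fu: L, 5 ri: L, 6 bi: L, 7 gi L.
Parse left to right (heavy = foot alone; LL = one foot; stranded L unfooted): (ˈti.ma) (ˈmi.fu:) (ˈri:.bi:) gi.
Foot heads: 1, 3, 5.
Primary stress on the leftmost head = syllable 1.
Secondary stress on 3, 5: ˈti.ma.ˌmi.fu:.ˌri:.bi:.gi.

primary 1, secondary 3, 5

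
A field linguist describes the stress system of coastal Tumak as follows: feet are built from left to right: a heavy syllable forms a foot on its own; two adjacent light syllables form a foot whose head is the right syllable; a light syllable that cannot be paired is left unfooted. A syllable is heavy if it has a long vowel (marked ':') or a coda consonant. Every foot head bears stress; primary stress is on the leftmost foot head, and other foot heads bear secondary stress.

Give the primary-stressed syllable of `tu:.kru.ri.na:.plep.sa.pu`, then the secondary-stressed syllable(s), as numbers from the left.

primary 1, secondary 3, 4, 5, 7

Weights: 1 tu: H, 2 kru L, 3 ri L, 4 na: H, 5 plep H, 6 sa L, 7 pu L.
Parse left to right (heavy = foot alone; LL = one foot; stranded L unfooted): (ˈtu:) (kru.ˈri) (ˈna:) (ˈplep) (sa.ˈpu).
Foot heads: 1, 3, 4, 5, 7.
Primary stress on the leftmost head = syllable 1.
Secondary stress on 3, 4, 5, 7: ˈtu:.kru.ˌri.ˌna:.ˌplep.sa.ˌpu.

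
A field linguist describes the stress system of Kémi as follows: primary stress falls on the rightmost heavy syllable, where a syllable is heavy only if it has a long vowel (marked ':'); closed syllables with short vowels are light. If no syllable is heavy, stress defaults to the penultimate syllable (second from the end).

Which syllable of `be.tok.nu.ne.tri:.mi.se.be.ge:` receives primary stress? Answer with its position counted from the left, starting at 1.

9

Weights: 1 be L, 2 tok L, 3 nu L, 4 ne L, 5 tri: H, 6 mi L, 7 se L, 8 be L, 9 ge: H.
Heavy syllables in the domain: 5, 9. The rightmost is syllable 9 (ge:).
Primary stress: syllable 9 → be.tok.nu.ne.tri:.mi.se.be.ˈge:.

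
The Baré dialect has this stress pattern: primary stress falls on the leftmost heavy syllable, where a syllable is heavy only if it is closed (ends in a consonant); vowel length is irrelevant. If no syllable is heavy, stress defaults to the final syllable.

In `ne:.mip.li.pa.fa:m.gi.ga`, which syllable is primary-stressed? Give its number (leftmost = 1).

Weights: 1 ne: L, 2 mip H, 3 li L, 4 pa L, 5 fa:m H, 6 gi L, 7 ga L.
Heavy syllables in the domain: 2, 5. The leftmost is syllable 2 (mip).
Primary stress: syllable 2 → ne:.ˈmip.li.pa.fa:m.gi.ga.

2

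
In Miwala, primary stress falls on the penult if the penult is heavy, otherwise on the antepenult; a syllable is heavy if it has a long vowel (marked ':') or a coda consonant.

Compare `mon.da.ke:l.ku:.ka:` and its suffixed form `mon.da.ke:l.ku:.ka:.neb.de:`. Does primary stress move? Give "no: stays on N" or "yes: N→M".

yes: 4→6

Base `mon.da.ke:l.ku:.ka:` (5 syllables):
  Weights: 3 ke:l H, 4 ku: H, 5 ka: H.
  The penult (syllable 4, ku:) is heavy, so it takes stress.
  → primary stress on syllable 4.
Suffixed `mon.da.ke:l.ku:.ka:.neb.de:` (7 syllables):
  Weights: 5 ka: H, 6 neb H, 7 de: H.
  The penult (syllable 6, neb) is heavy, so it takes stress.
  → primary stress on syllable 6.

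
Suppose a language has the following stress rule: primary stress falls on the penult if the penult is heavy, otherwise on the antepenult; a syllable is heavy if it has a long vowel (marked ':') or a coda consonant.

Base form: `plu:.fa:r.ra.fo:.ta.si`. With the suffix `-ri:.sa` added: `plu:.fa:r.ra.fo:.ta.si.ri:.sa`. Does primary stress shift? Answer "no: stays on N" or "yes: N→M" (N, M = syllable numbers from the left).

yes: 4→7

Base `plu:.fa:r.ra.fo:.ta.si` (6 syllables):
  Weights: 4 fo: H, 5 ta L, 6 si L.
  The penult (syllable 5, ta) is light, so stress falls on the antepenult (syllable 4, fo:).
  → primary stress on syllable 4.
Suffixed `plu:.fa:r.ra.fo:.ta.si.ri:.sa` (8 syllables):
  Weights: 6 si L, 7 ri: H, 8 sa L.
  The penult (syllable 7, ri:) is heavy, so it takes stress.
  → primary stress on syllable 7.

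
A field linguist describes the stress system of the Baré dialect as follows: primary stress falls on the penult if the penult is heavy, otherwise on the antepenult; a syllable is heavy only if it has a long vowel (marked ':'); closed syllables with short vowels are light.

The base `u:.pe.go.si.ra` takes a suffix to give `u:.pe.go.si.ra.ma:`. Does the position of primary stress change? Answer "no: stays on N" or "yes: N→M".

Base `u:.pe.go.si.ra` (5 syllables):
  Weights: 3 go L, 4 si L, 5 ra L.
  The penult (syllable 4, si) is light, so stress falls on the antepenult (syllable 3, go).
  → primary stress on syllable 3.
Suffixed `u:.pe.go.si.ra.ma:` (6 syllables):
  Weights: 4 si L, 5 ra L, 6 ma: H.
  The penult (syllable 5, ra) is light, so stress falls on the antepenult (syllable 4, si).
  → primary stress on syllable 4.

yes: 3→4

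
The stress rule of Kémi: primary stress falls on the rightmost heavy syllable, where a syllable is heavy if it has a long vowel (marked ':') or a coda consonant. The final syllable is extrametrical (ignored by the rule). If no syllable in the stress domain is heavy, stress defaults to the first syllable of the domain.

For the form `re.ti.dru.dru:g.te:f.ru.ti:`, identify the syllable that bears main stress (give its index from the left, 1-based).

The final syllable (7, ti:) is extrametrical; the stress domain is syllables 1–6.
Weights: 1 re L, 2 ti L, 3 dru L, 4 dru:g H, 5 te:f H, 6 ru L.
Heavy syllables in the domain: 4, 5. The rightmost is syllable 5 (te:f).
Primary stress: syllable 5 → re.ti.dru.dru:g.ˈte:f.ru.ti:.

5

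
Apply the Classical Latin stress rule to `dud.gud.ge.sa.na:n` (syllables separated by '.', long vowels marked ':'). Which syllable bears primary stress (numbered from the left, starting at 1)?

Classical Latin: stress the penult if heavy (long vowel or closed), else the antepenult.
Weights: 3 ge L, 4 sa L, 5 na:n H.
The penult (syllable 4, sa) is light, so stress falls on the antepenult (syllable 3, ge).
Stress on syllable 3: dud.gud.ˈge.sa.na:n.

3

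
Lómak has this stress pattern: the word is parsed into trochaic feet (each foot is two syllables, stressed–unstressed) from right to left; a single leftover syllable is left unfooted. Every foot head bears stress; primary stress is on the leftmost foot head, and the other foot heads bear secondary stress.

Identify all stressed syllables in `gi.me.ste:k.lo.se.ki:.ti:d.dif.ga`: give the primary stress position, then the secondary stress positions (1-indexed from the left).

Parse right to left into trochaic (ˈσσ) feet: gi (ˈme.ste:k) (ˈlo.se) (ˈki:.ti:d) (ˈdif.ga). Syllable 1 is left unfooted.
Foot heads (stressed positions): 2, 4, 6, 8.
End Rule Leftmost: primary stress on the leftmost head = syllable 2.
Secondary stress on 4, 6, 8: gi.ˈme.ste:k.ˌlo.se.ˌki:.ti:d.ˌdif.ga.

primary 2, secondary 4, 6, 8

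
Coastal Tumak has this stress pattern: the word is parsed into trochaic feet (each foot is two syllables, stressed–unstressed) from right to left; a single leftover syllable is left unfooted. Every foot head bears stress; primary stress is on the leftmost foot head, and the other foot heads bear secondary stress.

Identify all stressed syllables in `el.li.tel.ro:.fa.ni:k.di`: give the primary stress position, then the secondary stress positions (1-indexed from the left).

primary 2, secondary 4, 6

Parse right to left into trochaic (ˈσσ) feet: el (ˈli.tel) (ˈro:.fa) (ˈni:k.di). Syllable 1 is left unfooted.
Foot heads (stressed positions): 2, 4, 6.
End Rule Leftmost: primary stress on the leftmost head = syllable 2.
Secondary stress on 4, 6: el.ˈli.tel.ˌro:.fa.ˌni:k.di.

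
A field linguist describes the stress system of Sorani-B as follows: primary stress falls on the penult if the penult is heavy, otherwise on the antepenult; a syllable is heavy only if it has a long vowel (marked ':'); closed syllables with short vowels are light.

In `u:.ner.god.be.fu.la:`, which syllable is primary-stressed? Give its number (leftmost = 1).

Weights: 4 be L, 5 fu L, 6 la: H.
The penult (syllable 5, fu) is light, so stress falls on the antepenult (syllable 4, be).
Primary stress: syllable 4 → u:.ner.god.ˈbe.fu.la:.

4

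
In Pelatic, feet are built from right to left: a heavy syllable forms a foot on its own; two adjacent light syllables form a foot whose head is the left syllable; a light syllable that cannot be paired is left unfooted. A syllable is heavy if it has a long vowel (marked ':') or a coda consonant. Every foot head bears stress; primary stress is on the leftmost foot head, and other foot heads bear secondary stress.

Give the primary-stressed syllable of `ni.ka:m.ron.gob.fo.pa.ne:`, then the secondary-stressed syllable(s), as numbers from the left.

primary 2, secondary 3, 4, 5, 7

Weights: 1 ni L, 2 ka:m H, 3 ron H, 4 gob H, 5 fo L, 6 pa L, 7 ne: H.
Parse right to left (heavy = foot alone; LL = one foot; stranded L unfooted): ni (ˈka:m) (ˈron) (ˈgob) (ˈfo.pa) (ˈne:).
Foot heads: 2, 3, 4, 5, 7.
Primary stress on the leftmost head = syllable 2.
Secondary stress on 3, 4, 5, 7: ni.ˈka:m.ˌron.ˌgob.ˌfo.pa.ˌne:.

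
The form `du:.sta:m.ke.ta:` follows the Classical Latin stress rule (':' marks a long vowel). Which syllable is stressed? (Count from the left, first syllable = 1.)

Classical Latin: stress the penult if heavy (long vowel or closed), else the antepenult.
Weights: 2 sta:m H, 3 ke L, 4 ta: H.
The penult (syllable 3, ke) is light, so stress falls on the antepenult (syllable 2, sta:m).
Stress on syllable 2: du:.ˈsta:m.ke.ta:.

2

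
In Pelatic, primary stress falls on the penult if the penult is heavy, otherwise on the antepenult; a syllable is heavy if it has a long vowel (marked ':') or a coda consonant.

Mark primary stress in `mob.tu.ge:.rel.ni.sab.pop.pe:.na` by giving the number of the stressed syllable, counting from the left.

Weights: 7 pop H, 8 pe: H, 9 na L.
The penult (syllable 8, pe:) is heavy, so it takes stress.
Primary stress: syllable 8 → mob.tu.ge:.rel.ni.sab.pop.ˈpe:.na.

8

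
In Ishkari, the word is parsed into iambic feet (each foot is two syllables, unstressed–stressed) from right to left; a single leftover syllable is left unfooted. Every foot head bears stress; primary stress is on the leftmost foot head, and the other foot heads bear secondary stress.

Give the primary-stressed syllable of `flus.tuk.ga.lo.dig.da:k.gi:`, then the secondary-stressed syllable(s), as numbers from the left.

primary 3, secondary 5, 7

Parse right to left into iambic (σˈσ) feet: flus (tuk.ˈga) (lo.ˈdig) (da:k.ˈgi:). Syllable 1 is left unfooted.
Foot heads (stressed positions): 3, 5, 7.
End Rule Leftmost: primary stress on the leftmost head = syllable 3.
Secondary stress on 5, 7: flus.tuk.ˈga.lo.ˌdig.da:k.ˌgi:.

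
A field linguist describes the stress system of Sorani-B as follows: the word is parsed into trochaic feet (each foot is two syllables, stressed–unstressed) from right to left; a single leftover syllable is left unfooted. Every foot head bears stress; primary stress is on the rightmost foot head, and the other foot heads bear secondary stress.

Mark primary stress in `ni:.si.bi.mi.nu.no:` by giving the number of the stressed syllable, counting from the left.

5

Parse right to left into trochaic (ˈσσ) feet: (ˈni:.si) (ˈbi.mi) (ˈnu.no:).
Foot heads (stressed positions): 1, 3, 5.
End Rule Rightmost: primary stress on the rightmost head = syllable 5.
Primary stress: syllable 5 → ni:.si.bi.mi.ˈnu.no:.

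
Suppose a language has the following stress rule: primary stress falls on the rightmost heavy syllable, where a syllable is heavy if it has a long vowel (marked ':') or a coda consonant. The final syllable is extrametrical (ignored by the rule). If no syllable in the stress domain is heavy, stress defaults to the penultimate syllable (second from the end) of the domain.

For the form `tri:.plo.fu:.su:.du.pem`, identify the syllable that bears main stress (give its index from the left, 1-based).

4

The final syllable (6, pem) is extrametrical; the stress domain is syllables 1–5.
Weights: 1 tri: H, 2 plo L, 3 fu: H, 4 su: H, 5 du L.
Heavy syllables in the domain: 1, 3, 4. The rightmost is syllable 4 (su:).
Primary stress: syllable 4 → tri:.plo.fu:.ˈsu:.du.pem.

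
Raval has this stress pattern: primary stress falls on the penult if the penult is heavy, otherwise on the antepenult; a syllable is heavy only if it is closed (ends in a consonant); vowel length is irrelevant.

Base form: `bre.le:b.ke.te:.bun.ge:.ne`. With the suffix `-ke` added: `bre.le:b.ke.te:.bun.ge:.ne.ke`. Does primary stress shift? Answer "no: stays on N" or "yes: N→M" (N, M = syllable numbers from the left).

Base `bre.le:b.ke.te:.bun.ge:.ne` (7 syllables):
  Weights: 5 bun H, 6 ge: L, 7 ne L.
  The penult (syllable 6, ge:) is light, so stress falls on the antepenult (syllable 5, bun).
  → primary stress on syllable 5.
Suffixed `bre.le:b.ke.te:.bun.ge:.ne.ke` (8 syllables):
  Weights: 6 ge: L, 7 ne L, 8 ke L.
  The penult (syllable 7, ne) is light, so stress falls on the antepenult (syllable 6, ge:).
  → primary stress on syllable 6.

yes: 5→6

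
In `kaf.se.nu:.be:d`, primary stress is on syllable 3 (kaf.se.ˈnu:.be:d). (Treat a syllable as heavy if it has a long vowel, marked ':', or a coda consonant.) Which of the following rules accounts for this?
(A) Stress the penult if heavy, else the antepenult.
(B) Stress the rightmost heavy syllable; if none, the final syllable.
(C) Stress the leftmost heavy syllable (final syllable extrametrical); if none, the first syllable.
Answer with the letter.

A

Rule A → syllable 3 ✓.
Rule B → syllable 4 (observed: 3).
Rule C → syllable 1 (observed: 3).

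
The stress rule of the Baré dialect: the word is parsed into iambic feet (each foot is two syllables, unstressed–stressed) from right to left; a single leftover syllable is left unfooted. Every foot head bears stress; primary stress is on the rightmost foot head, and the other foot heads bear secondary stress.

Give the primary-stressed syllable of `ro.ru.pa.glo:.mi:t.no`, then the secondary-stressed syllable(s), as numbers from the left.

primary 6, secondary 2, 4

Parse right to left into iambic (σˈσ) feet: (ro.ˈru) (pa.ˈglo:) (mi:t.ˈno).
Foot heads (stressed positions): 2, 4, 6.
End Rule Rightmost: primary stress on the rightmost head = syllable 6.
Secondary stress on 2, 4: ro.ˌru.pa.ˌglo:.mi:t.ˈno.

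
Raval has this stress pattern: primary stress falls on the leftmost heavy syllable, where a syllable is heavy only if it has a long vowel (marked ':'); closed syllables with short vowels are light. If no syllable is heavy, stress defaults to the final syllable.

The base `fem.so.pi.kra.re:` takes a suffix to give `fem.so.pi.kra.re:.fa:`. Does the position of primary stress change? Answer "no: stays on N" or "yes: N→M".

Base `fem.so.pi.kra.re:` (5 syllables):
  Weights: 1 fem L, 2 so L, 3 pi L, 4 kra L, 5 re: H.
  Heavy syllables in the domain: 5. The leftmost is syllable 5 (re:).
  → primary stress on syllable 5.
Suffixed `fem.so.pi.kra.re:.fa:` (6 syllables):
  Weights: 1 fem L, 2 so L, 3 pi L, 4 kra L, 5 re: H, 6 fa: H.
  Heavy syllables in the domain: 5, 6. The leftmost is syllable 5 (re:).
  → primary stress on syllable 5.

no: stays on 5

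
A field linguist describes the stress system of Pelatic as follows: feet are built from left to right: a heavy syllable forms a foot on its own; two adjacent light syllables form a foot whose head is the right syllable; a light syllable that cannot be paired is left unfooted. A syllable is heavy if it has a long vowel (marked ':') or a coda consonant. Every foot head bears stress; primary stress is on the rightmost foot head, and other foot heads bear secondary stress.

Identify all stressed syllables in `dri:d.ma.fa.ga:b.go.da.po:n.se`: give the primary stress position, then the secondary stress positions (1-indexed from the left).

Weights: 1 dri:d H, 2 ma L, 3 fa L, 4 ga:b H, 5 go L, 6 da L, 7 po:n H, 8 se L.
Parse left to right (heavy = foot alone; LL = one foot; stranded L unfooted): (ˈdri:d) (ma.ˈfa) (ˈga:b) (go.ˈda) (ˈpo:n) se.
Foot heads: 1, 3, 4, 6, 7.
Primary stress on the rightmost head = syllable 7.
Secondary stress on 1, 3, 4, 6: ˌdri:d.ma.ˌfa.ˌga:b.go.ˌda.ˈpo:n.se.

primary 7, secondary 1, 3, 4, 6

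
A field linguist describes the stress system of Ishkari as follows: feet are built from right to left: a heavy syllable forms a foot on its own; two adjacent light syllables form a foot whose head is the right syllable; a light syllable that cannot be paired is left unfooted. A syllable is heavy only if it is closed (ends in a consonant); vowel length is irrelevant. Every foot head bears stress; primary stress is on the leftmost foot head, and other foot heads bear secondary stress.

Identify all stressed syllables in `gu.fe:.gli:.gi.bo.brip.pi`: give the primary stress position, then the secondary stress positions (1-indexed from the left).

Weights: 1 gu L, 2 fe: L, 3 gli: L, 4 gi L, 5 bo L, 6 brip H, 7 pi L.
Parse right to left (heavy = foot alone; LL = one foot; stranded L unfooted): gu (fe:.ˈgli:) (gi.ˈbo) (ˈbrip) pi.
Foot heads: 3, 5, 6.
Primary stress on the leftmost head = syllable 3.
Secondary stress on 5, 6: gu.fe:.ˈgli:.gi.ˌbo.ˌbrip.pi.

primary 3, secondary 5, 6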